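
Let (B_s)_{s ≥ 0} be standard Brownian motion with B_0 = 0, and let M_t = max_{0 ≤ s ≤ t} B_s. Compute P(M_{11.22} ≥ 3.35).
P(M_{11.22} ≥ 3.35) = 2·P(B_{11.22} ≥ 3.35) = 2(1 − Φ(3.35/√11.22)) ≈ 0.3173

By the reflection principle for Brownian motion, P(M_t ≥ a) = 2 · P(B_t ≥ a) for a ≥ 0. Since B_t ~ N(0, t), P(B_t ≥ 3.35) = 1 − Φ(3.35/√t) = 1 − Φ(3.35/√11.22) = 1 − Φ(1.0001). So
  P(M_{11.22} ≥ 3.35) = 2(1 − Φ(1.0001)) ≈ 0.3173.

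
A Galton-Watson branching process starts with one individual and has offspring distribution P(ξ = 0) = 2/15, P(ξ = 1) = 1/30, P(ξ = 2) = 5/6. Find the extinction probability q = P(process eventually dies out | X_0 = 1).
q = 4/25

The pgf is f(s) = 2/15 + 1/30·s + 5/6·s². The extinction probability q is the smallest fixed point of f in [0, 1]. Setting s = f(s):
  5/6·s² + (1/30 − 1)·s + 2/15 = 0
  5/6·s² − (2/15 + 5/6)·s + 2/15 = 0
which factors as (s − 1)·(5/6·s − 2/15) = 0, giving roots s = 1 and s = (2/15)/(5/6) = 4/25.
Mean offspring μ = 1/30 + 2·5/6 = 17/10 > 1 (supercritical), so q < 1. The extinction probability is the smaller root: q = (2/15)/(5/6) = 4/25.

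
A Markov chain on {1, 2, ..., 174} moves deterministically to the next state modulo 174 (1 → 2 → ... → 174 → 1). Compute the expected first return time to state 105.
E[T_105 | X_0 = 105] = 174

The chain cycles deterministically, so starting at state 105 it returns in exactly 174 steps. Equivalently, the stationary distribution is uniform π_j = 1/174 for every state j, so by Kac's formula E[T_105] = 1/π_105 = 174.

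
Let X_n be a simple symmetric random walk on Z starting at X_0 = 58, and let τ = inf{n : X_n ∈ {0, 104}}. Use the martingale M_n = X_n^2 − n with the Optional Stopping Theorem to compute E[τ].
E[τ] = 2668

M_n = X_n^2 − n is a martingale (since E[X_{n+1}^2 | F_n] = X_n^2 + 1). By OST (τ has finite mean in a bounded region), E[M_τ] = E[M_0] = X_0^2 − 0 = 58^2 = 3364. Also E[M_τ] = E[X_τ^2] − E[τ]. The walk exits at 0 or 104, with P(hit 104 first) = 58/104, so E[X_τ^2] = 104^2 · 58/104 + 0 = 6032. Thus E[τ] = E[X_τ^2] − E[M_τ] = 6032 − 3364 = 2668 = 58(104 − 58) = 2668.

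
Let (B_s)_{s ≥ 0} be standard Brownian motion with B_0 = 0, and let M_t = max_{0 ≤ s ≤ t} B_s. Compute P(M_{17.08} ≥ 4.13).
P(M_{17.08} ≥ 4.13) = 2·P(B_{17.08} ≥ 4.13) = 2(1 − Φ(4.13/√17.08)) ≈ 0.3176

By the reflection principle for Brownian motion, P(M_t ≥ a) = 2 · P(B_t ≥ a) for a ≥ 0. Since B_t ~ N(0, t), P(B_t ≥ 4.13) = 1 − Φ(4.13/√t) = 1 − Φ(4.13/√17.08) = 1 − Φ(0.9993). So
  P(M_{17.08} ≥ 4.13) = 2(1 − Φ(0.9993)) ≈ 0.3176.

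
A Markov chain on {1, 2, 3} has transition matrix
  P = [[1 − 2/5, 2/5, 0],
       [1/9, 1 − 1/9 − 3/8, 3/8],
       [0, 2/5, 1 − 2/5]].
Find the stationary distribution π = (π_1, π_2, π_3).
π = (40/319, 144/319, 135/319)

This is a birth-death chain on three states, which satisfies detailed balance: π_1 · P_{12} = π_2 · P_{21} and π_2 · P_{23} = π_3 · P_{32}.
From π_1 · 2/5 = π_2 · 1/9: π_2/π_1 = (2/5)/(1/9) = 18/5.
From π_2 · 3/8 = π_3 · 2/5: π_3/π_2 = (3/8)/(2/5) = 15/16.
Take π_1 proportional to 1; then unnormalized π = (1, 18/5, 27/8). Normalize by dividing by the sum 319/40:
  π = (40/319, 144/319, 135/319).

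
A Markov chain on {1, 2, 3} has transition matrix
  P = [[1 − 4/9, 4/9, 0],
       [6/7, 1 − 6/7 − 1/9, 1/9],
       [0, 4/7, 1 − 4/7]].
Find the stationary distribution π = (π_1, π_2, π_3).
π = (486/787, 252/787, 49/787)

This is a birth-death chain on three states, which satisfies detailed balance: π_1 · P_{12} = π_2 · P_{21} and π_2 · P_{23} = π_3 · P_{32}.
From π_1 · 4/9 = π_2 · 6/7: π_2/π_1 = (4/9)/(6/7) = 14/27.
From π_2 · 1/9 = π_3 · 4/7: π_3/π_2 = (1/9)/(4/7) = 7/36.
Take π_1 proportional to 1; then unnormalized π = (1, 14/27, 49/486). Normalize by dividing by the sum 787/486:
  π = (486/787, 252/787, 49/787).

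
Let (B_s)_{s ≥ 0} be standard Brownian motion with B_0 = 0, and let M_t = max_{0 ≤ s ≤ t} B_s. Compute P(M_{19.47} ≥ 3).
P(M_{19.47} ≥ 3) = 2·P(B_{19.47} ≥ 3) = 2(1 − Φ(3/√19.47)) ≈ 0.4966

By the reflection principle for Brownian motion, P(M_t ≥ a) = 2 · P(B_t ≥ a) for a ≥ 0. Since B_t ~ N(0, t), P(B_t ≥ 3) = 1 − Φ(3/√t) = 1 − Φ(3/√19.47) = 1 − Φ(0.6799). So
  P(M_{19.47} ≥ 3) = 2(1 − Φ(0.6799)) ≈ 0.4966.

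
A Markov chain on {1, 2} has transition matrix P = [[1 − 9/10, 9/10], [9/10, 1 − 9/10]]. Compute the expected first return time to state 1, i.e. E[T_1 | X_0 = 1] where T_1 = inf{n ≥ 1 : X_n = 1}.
E[T_1 | X_0 = 1] = 1/π_1 = 2

For an irreducible recurrent Markov chain with stationary distribution π, E[T_i | X_0 = i] = 1/π_i (Kac's formula). Here π_1 = (9/10)/(9/10 + 9/10) = (9/10)/(9/5) = 1/2, so E[T_1 | X_0 = 1] = 1/π_1 = (9/10 + 9/10)/(9/10) = (9/5)/(9/10) = 2.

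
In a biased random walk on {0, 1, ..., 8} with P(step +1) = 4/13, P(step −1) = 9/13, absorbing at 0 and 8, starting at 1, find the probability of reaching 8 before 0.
P(hit 8 before 0) = (1 − (9/4)^1) / (1 − (9/4)^8) = 16384/8596237

Let u_k denote P(reach 8 before 0 | start at k). Boundary: u_0 = 0, u_8 = 1. Recurrence: u_k = 4/13·u_{k+1} + 9/13·u_{k-1} for 1 ≤ k ≤ 7. Try u_k = A + B·r^k with r = q/p = (9/13)/(4/13) = 9/4. Substitution satisfies the recurrence; boundary conditions give:
  u_k = (1 − r^k) / (1 − r^N) = (1 − (9/4)^1) / (1 − (9/4)^8) = 16384/8596237.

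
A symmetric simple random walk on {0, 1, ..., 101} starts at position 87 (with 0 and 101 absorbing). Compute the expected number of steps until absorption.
E[τ | X_0 = 87] = 1218

Let v_k = E[τ | X_0 = k]. Boundary: v_0 = v_101 = 0. Recurrence: v_k = 1 + (v_{k-1} + v_{k+1})/2 for 1 ≤ k ≤ 100. The particular solution to v_k − (v_{k-1} + v_{k+1})/2 = 1 is v_k = −k^2. Adding homogeneous solution A + B k and matching boundaries gives v_k = k (101 − k). Substituting k = 87: v_87 = 87 · 14 = 1218.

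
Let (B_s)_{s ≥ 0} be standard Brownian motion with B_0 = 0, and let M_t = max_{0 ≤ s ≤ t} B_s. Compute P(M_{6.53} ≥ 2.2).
P(M_{6.53} ≥ 2.2) = 2·P(B_{6.53} ≥ 2.2) = 2(1 − Φ(2.2/√6.53)) ≈ 0.3893

By the reflection principle for Brownian motion, P(M_t ≥ a) = 2 · P(B_t ≥ a) for a ≥ 0. Since B_t ~ N(0, t), P(B_t ≥ 2.2) = 1 − Φ(2.2/√t) = 1 − Φ(2.2/√6.53) = 1 − Φ(0.8609). So
  P(M_{6.53} ≥ 2.2) = 2(1 − Φ(0.8609)) ≈ 0.3893.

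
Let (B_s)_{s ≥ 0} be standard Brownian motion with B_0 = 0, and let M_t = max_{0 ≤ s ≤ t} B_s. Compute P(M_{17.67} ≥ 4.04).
P(M_{17.67} ≥ 4.04) = 2·P(B_{17.67} ≥ 4.04) = 2(1 − Φ(4.04/√17.67)) ≈ 0.3365

By the reflection principle for Brownian motion, P(M_t ≥ a) = 2 · P(B_t ≥ a) for a ≥ 0. Since B_t ~ N(0, t), P(B_t ≥ 4.04) = 1 − Φ(4.04/√t) = 1 − Φ(4.04/√17.67) = 1 − Φ(0.9611). So
  P(M_{17.67} ≥ 4.04) = 2(1 − Φ(0.9611)) ≈ 0.3365.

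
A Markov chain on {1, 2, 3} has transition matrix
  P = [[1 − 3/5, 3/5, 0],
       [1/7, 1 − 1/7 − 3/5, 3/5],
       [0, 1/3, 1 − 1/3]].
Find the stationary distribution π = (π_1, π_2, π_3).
π = (25/319, 105/319, 189/319)

This is a birth-death chain on three states, which satisfies detailed balance: π_1 · P_{12} = π_2 · P_{21} and π_2 · P_{23} = π_3 · P_{32}.
From π_1 · 3/5 = π_2 · 1/7: π_2/π_1 = (3/5)/(1/7) = 21/5.
From π_2 · 3/5 = π_3 · 1/3: π_3/π_2 = (3/5)/(1/3) = 9/5.
Take π_1 proportional to 1; then unnormalized π = (1, 21/5, 189/25). Normalize by dividing by the sum 319/25:
  π = (25/319, 105/319, 189/319).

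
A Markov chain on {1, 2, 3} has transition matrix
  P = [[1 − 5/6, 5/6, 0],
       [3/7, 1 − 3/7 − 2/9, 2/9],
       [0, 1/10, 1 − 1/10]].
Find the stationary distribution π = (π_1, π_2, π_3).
π = (162/1177, 315/1177, 700/1177)

This is a birth-death chain on three states, which satisfies detailed balance: π_1 · P_{12} = π_2 · P_{21} and π_2 · P_{23} = π_3 · P_{32}.
From π_1 · 5/6 = π_2 · 3/7: π_2/π_1 = (5/6)/(3/7) = 35/18.
From π_2 · 2/9 = π_3 · 1/10: π_3/π_2 = (2/9)/(1/10) = 20/9.
Take π_1 proportional to 1; then unnormalized π = (1, 35/18, 350/81). Normalize by dividing by the sum 1177/162:
  π = (162/1177, 315/1177, 700/1177).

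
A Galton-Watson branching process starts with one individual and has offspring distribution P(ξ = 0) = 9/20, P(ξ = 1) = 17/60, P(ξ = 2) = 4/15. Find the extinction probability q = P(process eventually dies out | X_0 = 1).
q = 1

Mean offspring μ = 0·9/20 + 1·17/60 + 2·4/15 = 49/60 ≤ 1. For μ ≤ 1 with offspring not concentrated at 1, the Galton-Watson process goes extinct almost surely, so q = 1.
(Algebraic check: The pgf is f(s) = 9/20 + 17/60·s + 4/15·s². The extinction probability q is the smallest fixed point of f in [0, 1]. Setting s = f(s):
  4/15·s² + (17/60 − 1)·s + 9/20 = 0
  4/15·s² − (9/20 + 4/15)·s + 9/20 = 0
which factors as (s − 1)·(4/15·s − 9/20) = 0, giving roots s = 1 and s = (9/20)/(4/15) = 27/16. Since 27/16 ≥ 1, the smallest root in [0, 1] is s = 1.)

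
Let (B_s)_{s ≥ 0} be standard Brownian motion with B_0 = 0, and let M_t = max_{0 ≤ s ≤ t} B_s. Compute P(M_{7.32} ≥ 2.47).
P(M_{7.32} ≥ 2.47) = 2·P(B_{7.32} ≥ 2.47) = 2(1 − Φ(2.47/√7.32)) ≈ 0.3613

By the reflection principle for Brownian motion, P(M_t ≥ a) = 2 · P(B_t ≥ a) for a ≥ 0. Since B_t ~ N(0, t), P(B_t ≥ 2.47) = 1 − Φ(2.47/√t) = 1 − Φ(2.47/√7.32) = 1 − Φ(0.9129). So
  P(M_{7.32} ≥ 2.47) = 2(1 − Φ(0.9129)) ≈ 0.3613.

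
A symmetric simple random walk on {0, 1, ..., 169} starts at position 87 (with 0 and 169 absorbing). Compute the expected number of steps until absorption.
E[τ | X_0 = 87] = 7134

Let v_k = E[τ | X_0 = k]. Boundary: v_0 = v_169 = 0. Recurrence: v_k = 1 + (v_{k-1} + v_{k+1})/2 for 1 ≤ k ≤ 168. The particular solution to v_k − (v_{k-1} + v_{k+1})/2 = 1 is v_k = −k^2. Adding homogeneous solution A + B k and matching boundaries gives v_k = k (169 − k). Substituting k = 87: v_87 = 87 · 82 = 7134.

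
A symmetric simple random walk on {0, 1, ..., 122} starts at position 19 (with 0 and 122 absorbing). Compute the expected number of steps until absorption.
E[τ | X_0 = 19] = 1957

Let v_k = E[τ | X_0 = k]. Boundary: v_0 = v_122 = 0. Recurrence: v_k = 1 + (v_{k-1} + v_{k+1})/2 for 1 ≤ k ≤ 121. The particular solution to v_k − (v_{k-1} + v_{k+1})/2 = 1 is v_k = −k^2. Adding homogeneous solution A + B k and matching boundaries gives v_k = k (122 − k). Substituting k = 19: v_19 = 19 · 103 = 1957.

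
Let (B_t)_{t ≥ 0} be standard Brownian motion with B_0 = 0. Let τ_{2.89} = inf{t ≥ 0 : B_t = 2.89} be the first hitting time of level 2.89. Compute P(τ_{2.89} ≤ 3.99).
P(τ_{2.89} ≤ 3.99) = 2(1 − Φ(2.89/√3.99)) = 2(1 − Φ(1.4468)) ≈ 0.1480

By the reflection principle for standard BM, P(τ_b ≤ t) = 2 · P(B_t ≥ b). Since B_t ~ N(0, t), P(B_t ≥ 2.89) = 1 − Φ(2.89/√t) = 1 − Φ(2.89/√3.99) = 1 − Φ(1.4468) ≈ 0.07398. Doubling: P(τ_{2.89} ≤ 3.99) ≈ 2 · 0.07398 = 0.14796 ≈ 0.1480.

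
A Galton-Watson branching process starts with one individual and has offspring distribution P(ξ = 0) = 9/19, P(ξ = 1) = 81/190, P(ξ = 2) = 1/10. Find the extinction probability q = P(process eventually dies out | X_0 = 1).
q = 1

Mean offspring μ = 0·9/19 + 1·81/190 + 2·1/10 = 119/190 ≤ 1. For μ ≤ 1 with offspring not concentrated at 1, the Galton-Watson process goes extinct almost surely, so q = 1.
(Algebraic check: The pgf is f(s) = 9/19 + 81/190·s + 1/10·s². The extinction probability q is the smallest fixed point of f in [0, 1]. Setting s = f(s):
  1/10·s² + (81/190 − 1)·s + 9/19 = 0
  1/10·s² − (9/19 + 1/10)·s + 9/19 = 0
which factors as (s − 1)·(1/10·s − 9/19) = 0, giving roots s = 1 and s = (9/19)/(1/10) = 90/19. Since 90/19 ≥ 1, the smallest root in [0, 1] is s = 1.)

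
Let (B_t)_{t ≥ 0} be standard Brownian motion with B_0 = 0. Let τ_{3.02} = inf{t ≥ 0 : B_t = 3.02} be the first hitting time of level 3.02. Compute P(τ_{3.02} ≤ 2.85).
P(τ_{3.02} ≤ 2.85) = 2(1 − Φ(3.02/√2.85)) = 2(1 − Φ(1.7889)) ≈ 0.0736

By the reflection principle for standard BM, P(τ_b ≤ t) = 2 · P(B_t ≥ b). Since B_t ~ N(0, t), P(B_t ≥ 3.02) = 1 − Φ(3.02/√t) = 1 − Φ(3.02/√2.85) = 1 − Φ(1.7889) ≈ 0.03682. Doubling: P(τ_{3.02} ≤ 2.85) ≈ 2 · 0.03682 = 0.07364 ≈ 0.0736.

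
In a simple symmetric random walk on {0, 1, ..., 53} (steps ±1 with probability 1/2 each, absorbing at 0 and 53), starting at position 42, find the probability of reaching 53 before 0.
P(hit 53 before 0) = 42/53

Let u_k = P(hit 53 before 0 | start at k). Then u_0 = 0, u_53 = 1, and u_k = u_{k-1}/2 + u_{k+1}/2 for 1 ≤ k ≤ 52. This harmonic recurrence is solved by u_k = k/53, giving u_42 = 42/53.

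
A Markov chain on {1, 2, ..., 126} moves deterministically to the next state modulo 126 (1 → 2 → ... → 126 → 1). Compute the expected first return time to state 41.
E[T_41 | X_0 = 41] = 126

The chain cycles deterministically, so starting at state 41 it returns in exactly 126 steps. Equivalently, the stationary distribution is uniform π_j = 1/126 for every state j, so by Kac's formula E[T_41] = 1/π_41 = 126.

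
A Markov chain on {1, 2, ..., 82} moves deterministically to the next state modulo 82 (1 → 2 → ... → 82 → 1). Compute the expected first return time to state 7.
E[T_7 | X_0 = 7] = 82

The chain cycles deterministically, so starting at state 7 it returns in exactly 82 steps. Equivalently, the stationary distribution is uniform π_j = 1/82 for every state j, so by Kac's formula E[T_7] = 1/π_7 = 82.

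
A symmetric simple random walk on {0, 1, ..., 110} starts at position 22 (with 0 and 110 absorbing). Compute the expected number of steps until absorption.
E[τ | X_0 = 22] = 1936

Let v_k = E[τ | X_0 = k]. Boundary: v_0 = v_110 = 0. Recurrence: v_k = 1 + (v_{k-1} + v_{k+1})/2 for 1 ≤ k ≤ 109. The particular solution to v_k − (v_{k-1} + v_{k+1})/2 = 1 is v_k = −k^2. Adding homogeneous solution A + B k and matching boundaries gives v_k = k (110 − k). Substituting k = 22: v_22 = 22 · 88 = 1936.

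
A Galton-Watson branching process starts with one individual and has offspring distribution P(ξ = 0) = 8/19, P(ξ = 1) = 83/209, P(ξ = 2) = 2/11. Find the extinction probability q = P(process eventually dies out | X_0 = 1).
q = 1

Mean offspring μ = 0·8/19 + 1·83/209 + 2·2/11 = 159/209 ≤ 1. For μ ≤ 1 with offspring not concentrated at 1, the Galton-Watson process goes extinct almost surely, so q = 1.
(Algebraic check: The pgf is f(s) = 8/19 + 83/209·s + 2/11·s². The extinction probability q is the smallest fixed point of f in [0, 1]. Setting s = f(s):
  2/11·s² + (83/209 − 1)·s + 8/19 = 0
  2/11·s² − (8/19 + 2/11)·s + 8/19 = 0
which factors as (s − 1)·(2/11·s − 8/19) = 0, giving roots s = 1 and s = (8/19)/(2/11) = 44/19. Since 44/19 ≥ 1, the smallest root in [0, 1] is s = 1.)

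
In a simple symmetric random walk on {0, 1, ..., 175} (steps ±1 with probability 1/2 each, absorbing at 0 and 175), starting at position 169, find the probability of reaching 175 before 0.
P(hit 175 before 0) = 169/175

Let u_k = P(hit 175 before 0 | start at k). Then u_0 = 0, u_175 = 1, and u_k = u_{k-1}/2 + u_{k+1}/2 for 1 ≤ k ≤ 174. This harmonic recurrence is solved by u_k = k/175, giving u_169 = 169/175.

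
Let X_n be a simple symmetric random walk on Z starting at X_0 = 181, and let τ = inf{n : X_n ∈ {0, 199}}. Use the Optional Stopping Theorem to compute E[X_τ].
E[X_τ] = 181

X_n is a martingale and τ is a bounded-mean stopping time (indeed τ is finite a.s. with bounded expectation since the walk is in a bounded region). By the OST, E[X_τ] = E[X_0] = 181. Equivalently: E[X_τ] = 199 · P(hit 199 first) + 0 · P(hit 0 first) = 199 · (181/199) = 181.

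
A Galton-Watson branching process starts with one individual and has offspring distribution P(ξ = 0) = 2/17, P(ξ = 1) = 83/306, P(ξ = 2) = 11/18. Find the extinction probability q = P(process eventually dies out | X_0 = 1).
q = 36/187

The pgf is f(s) = 2/17 + 83/306·s + 11/18·s². The extinction probability q is the smallest fixed point of f in [0, 1]. Setting s = f(s):
  11/18·s² + (83/306 − 1)·s + 2/17 = 0
  11/18·s² − (2/17 + 11/18)·s + 2/17 = 0
which factors as (s − 1)·(11/18·s − 2/17) = 0, giving roots s = 1 and s = (2/17)/(11/18) = 36/187.
Mean offspring μ = 83/306 + 2·11/18 = 457/306 > 1 (supercritical), so q < 1. The extinction probability is the smaller root: q = (2/17)/(11/18) = 36/187.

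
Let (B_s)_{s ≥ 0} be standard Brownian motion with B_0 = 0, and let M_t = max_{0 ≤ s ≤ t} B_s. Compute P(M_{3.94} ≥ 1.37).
P(M_{3.94} ≥ 1.37) = 2·P(B_{3.94} ≥ 1.37) = 2(1 − Φ(1.37/√3.94)) ≈ 0.4901

By the reflection principle for Brownian motion, P(M_t ≥ a) = 2 · P(B_t ≥ a) for a ≥ 0. Since B_t ~ N(0, t), P(B_t ≥ 1.37) = 1 − Φ(1.37/√t) = 1 − Φ(1.37/√3.94) = 1 − Φ(0.6902). So
  P(M_{3.94} ≥ 1.37) = 2(1 − Φ(0.6902)) ≈ 0.4901.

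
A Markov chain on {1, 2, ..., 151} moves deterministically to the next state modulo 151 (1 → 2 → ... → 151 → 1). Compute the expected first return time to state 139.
E[T_139 | X_0 = 139] = 151

The chain cycles deterministically, so starting at state 139 it returns in exactly 151 steps. Equivalently, the stationary distribution is uniform π_j = 1/151 for every state j, so by Kac's formula E[T_139] = 1/π_139 = 151.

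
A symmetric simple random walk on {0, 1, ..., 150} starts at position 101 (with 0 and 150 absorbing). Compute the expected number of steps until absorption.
E[τ | X_0 = 101] = 4949

Let v_k = E[τ | X_0 = k]. Boundary: v_0 = v_150 = 0. Recurrence: v_k = 1 + (v_{k-1} + v_{k+1})/2 for 1 ≤ k ≤ 149. The particular solution to v_k − (v_{k-1} + v_{k+1})/2 = 1 is v_k = −k^2. Adding homogeneous solution A + B k and matching boundaries gives v_k = k (150 − k). Substituting k = 101: v_101 = 101 · 49 = 4949.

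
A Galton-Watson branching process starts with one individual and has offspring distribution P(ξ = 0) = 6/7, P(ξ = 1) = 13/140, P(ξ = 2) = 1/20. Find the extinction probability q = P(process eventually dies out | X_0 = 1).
q = 1

Mean offspring μ = 0·6/7 + 1·13/140 + 2·1/20 = 27/140 ≤ 1. For μ ≤ 1 with offspring not concentrated at 1, the Galton-Watson process goes extinct almost surely, so q = 1.
(Algebraic check: The pgf is f(s) = 6/7 + 13/140·s + 1/20·s². The extinction probability q is the smallest fixed point of f in [0, 1]. Setting s = f(s):
  1/20·s² + (13/140 − 1)·s + 6/7 = 0
  1/20·s² − (6/7 + 1/20)·s + 6/7 = 0
which factors as (s − 1)·(1/20·s − 6/7) = 0, giving roots s = 1 and s = (6/7)/(1/20) = 120/7. Since 120/7 ≥ 1, the smallest root in [0, 1] is s = 1.)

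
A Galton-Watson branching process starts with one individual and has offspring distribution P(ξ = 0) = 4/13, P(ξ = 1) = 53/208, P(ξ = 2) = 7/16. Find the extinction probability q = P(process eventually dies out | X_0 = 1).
q = 64/91

The pgf is f(s) = 4/13 + 53/208·s + 7/16·s². The extinction probability q is the smallest fixed point of f in [0, 1]. Setting s = f(s):
  7/16·s² + (53/208 − 1)·s + 4/13 = 0
  7/16·s² − (4/13 + 7/16)·s + 4/13 = 0
which factors as (s − 1)·(7/16·s − 4/13) = 0, giving roots s = 1 and s = (4/13)/(7/16) = 64/91.
Mean offspring μ = 53/208 + 2·7/16 = 235/208 > 1 (supercritical), so q < 1. The extinction probability is the smaller root: q = (4/13)/(7/16) = 64/91.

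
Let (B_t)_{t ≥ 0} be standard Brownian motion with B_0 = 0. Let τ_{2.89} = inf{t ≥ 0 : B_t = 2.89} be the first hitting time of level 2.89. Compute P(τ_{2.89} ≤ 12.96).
P(τ_{2.89} ≤ 12.96) = 2(1 − Φ(2.89/√12.96)) = 2(1 − Φ(0.8028)) ≈ 0.4221

By the reflection principle for standard BM, P(τ_b ≤ t) = 2 · P(B_t ≥ b). Since B_t ~ N(0, t), P(B_t ≥ 2.89) = 1 − Φ(2.89/√t) = 1 − Φ(2.89/√12.96) = 1 − Φ(0.8028) ≈ 0.21105. Doubling: P(τ_{2.89} ≤ 12.96) ≈ 2 · 0.21105 = 0.42210 ≈ 0.4221.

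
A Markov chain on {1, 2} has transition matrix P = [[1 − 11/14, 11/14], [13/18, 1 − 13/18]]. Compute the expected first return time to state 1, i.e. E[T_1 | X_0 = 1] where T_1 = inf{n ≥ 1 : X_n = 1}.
E[T_1 | X_0 = 1] = 1/π_1 = 190/91

For an irreducible recurrent Markov chain with stationary distribution π, E[T_i | X_0 = i] = 1/π_i (Kac's formula). Here π_1 = (13/18)/(11/14 + 13/18) = (13/18)/(95/63) = 91/190, so E[T_1 | X_0 = 1] = 1/π_1 = (11/14 + 13/18)/(13/18) = (95/63)/(13/18) = 190/91.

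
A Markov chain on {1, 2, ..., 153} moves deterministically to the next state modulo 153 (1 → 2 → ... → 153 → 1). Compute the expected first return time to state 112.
E[T_112 | X_0 = 112] = 153

The chain cycles deterministically, so starting at state 112 it returns in exactly 153 steps. Equivalently, the stationary distribution is uniform π_j = 1/153 for every state j, so by Kac's formula E[T_112] = 1/π_112 = 153.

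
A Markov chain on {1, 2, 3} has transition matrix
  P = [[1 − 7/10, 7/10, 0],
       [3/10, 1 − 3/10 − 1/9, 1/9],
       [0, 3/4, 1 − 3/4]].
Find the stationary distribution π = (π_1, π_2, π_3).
π = (81/298, 189/298, 14/149)

This is a birth-death chain on three states, which satisfies detailed balance: π_1 · P_{12} = π_2 · P_{21} and π_2 · P_{23} = π_3 · P_{32}.
From π_1 · 7/10 = π_2 · 3/10: π_2/π_1 = (7/10)/(3/10) = 7/3.
From π_2 · 1/9 = π_3 · 3/4: π_3/π_2 = (1/9)/(3/4) = 4/27.
Take π_1 proportional to 1; then unnormalized π = (1, 7/3, 28/81). Normalize by dividing by the sum 298/81:
  π = (81/298, 189/298, 14/149).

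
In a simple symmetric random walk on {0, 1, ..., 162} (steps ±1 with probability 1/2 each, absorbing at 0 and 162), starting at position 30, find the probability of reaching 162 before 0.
P(hit 162 before 0) = 30/162 = 5/27

Let u_k = P(hit 162 before 0 | start at k). Then u_0 = 0, u_162 = 1, and u_k = u_{k-1}/2 + u_{k+1}/2 for 1 ≤ k ≤ 161. This harmonic recurrence is solved by u_k = k/162, giving u_30 = 30/162 = 5/27.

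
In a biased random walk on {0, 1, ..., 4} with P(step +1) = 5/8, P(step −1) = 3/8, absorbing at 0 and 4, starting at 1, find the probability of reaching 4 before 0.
P(hit 4 before 0) = (1 − (3/5)^1) / (1 − (3/5)^4) = 125/272

Let u_k denote P(reach 4 before 0 | start at k). Boundary: u_0 = 0, u_4 = 1. Recurrence: u_k = 5/8·u_{k+1} + 3/8·u_{k-1} for 1 ≤ k ≤ 3. Try u_k = A + B·r^k with r = q/p = (3/8)/(5/8) = 3/5. Substitution satisfies the recurrence; boundary conditions give:
  u_k = (1 − r^k) / (1 − r^N) = (1 − (3/5)^1) / (1 − (3/5)^4) = 125/272.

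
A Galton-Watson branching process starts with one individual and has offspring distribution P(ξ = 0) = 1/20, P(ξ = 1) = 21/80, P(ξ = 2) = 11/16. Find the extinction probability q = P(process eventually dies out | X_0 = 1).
q = 4/55

The pgf is f(s) = 1/20 + 21/80·s + 11/16·s². The extinction probability q is the smallest fixed point of f in [0, 1]. Setting s = f(s):
  11/16·s² + (21/80 − 1)·s + 1/20 = 0
  11/16·s² − (1/20 + 11/16)·s + 1/20 = 0
which factors as (s − 1)·(11/16·s − 1/20) = 0, giving roots s = 1 and s = (1/20)/(11/16) = 4/55.
Mean offspring μ = 21/80 + 2·11/16 = 131/80 > 1 (supercritical), so q < 1. The extinction probability is the smaller root: q = (1/20)/(11/16) = 4/55.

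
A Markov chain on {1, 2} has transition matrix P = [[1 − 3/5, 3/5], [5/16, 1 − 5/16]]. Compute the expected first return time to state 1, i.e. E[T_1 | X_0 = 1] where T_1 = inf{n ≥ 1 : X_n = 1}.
E[T_1 | X_0 = 1] = 1/π_1 = 73/25

For an irreducible recurrent Markov chain with stationary distribution π, E[T_i | X_0 = i] = 1/π_i (Kac's formula). Here π_1 = (5/16)/(3/5 + 5/16) = (5/16)/(73/80) = 25/73, so E[T_1 | X_0 = 1] = 1/π_1 = (3/5 + 5/16)/(5/16) = (73/80)/(5/16) = 73/25.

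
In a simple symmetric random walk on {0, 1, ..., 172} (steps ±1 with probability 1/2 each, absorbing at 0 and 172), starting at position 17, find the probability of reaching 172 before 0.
P(hit 172 before 0) = 17/172

Let u_k = P(hit 172 before 0 | start at k). Then u_0 = 0, u_172 = 1, and u_k = u_{k-1}/2 + u_{k+1}/2 for 1 ≤ k ≤ 171. This harmonic recurrence is solved by u_k = k/172, giving u_17 = 17/172.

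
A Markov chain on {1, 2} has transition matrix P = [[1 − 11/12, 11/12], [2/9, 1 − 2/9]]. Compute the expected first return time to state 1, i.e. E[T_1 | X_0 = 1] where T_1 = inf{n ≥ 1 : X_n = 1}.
E[T_1 | X_0 = 1] = 1/π_1 = 41/8

For an irreducible recurrent Markov chain with stationary distribution π, E[T_i | X_0 = i] = 1/π_i (Kac's formula). Here π_1 = (2/9)/(11/12 + 2/9) = (2/9)/(41/36) = 8/41, so E[T_1 | X_0 = 1] = 1/π_1 = (11/12 + 2/9)/(2/9) = (41/36)/(2/9) = 41/8.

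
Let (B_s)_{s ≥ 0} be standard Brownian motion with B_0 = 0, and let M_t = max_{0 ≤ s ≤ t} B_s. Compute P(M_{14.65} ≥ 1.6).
P(M_{14.65} ≥ 1.6) = 2·P(B_{14.65} ≥ 1.6) = 2(1 − Φ(1.6/√14.65)) ≈ 0.6759

By the reflection principle for Brownian motion, P(M_t ≥ a) = 2 · P(B_t ≥ a) for a ≥ 0. Since B_t ~ N(0, t), P(B_t ≥ 1.6) = 1 − Φ(1.6/√t) = 1 − Φ(1.6/√14.65) = 1 − Φ(0.4180). So
  P(M_{14.65} ≥ 1.6) = 2(1 − Φ(0.4180)) ≈ 0.6759.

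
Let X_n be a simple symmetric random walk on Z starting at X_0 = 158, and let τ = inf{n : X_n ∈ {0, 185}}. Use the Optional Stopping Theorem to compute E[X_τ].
E[X_τ] = 158

X_n is a martingale and τ is a bounded-mean stopping time (indeed τ is finite a.s. with bounded expectation since the walk is in a bounded region). By the OST, E[X_τ] = E[X_0] = 158. Equivalently: E[X_τ] = 185 · P(hit 185 first) + 0 · P(hit 0 first) = 185 · (158/185) = 158.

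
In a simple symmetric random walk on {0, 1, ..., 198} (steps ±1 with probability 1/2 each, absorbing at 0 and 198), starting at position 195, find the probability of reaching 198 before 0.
P(hit 198 before 0) = 195/198 = 65/66

Let u_k = P(hit 198 before 0 | start at k). Then u_0 = 0, u_198 = 1, and u_k = u_{k-1}/2 + u_{k+1}/2 for 1 ≤ k ≤ 197. This harmonic recurrence is solved by u_k = k/198, giving u_195 = 195/198 = 65/66.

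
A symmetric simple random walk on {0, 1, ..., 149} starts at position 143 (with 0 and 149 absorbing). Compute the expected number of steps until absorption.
E[τ | X_0 = 143] = 858

Let v_k = E[τ | X_0 = k]. Boundary: v_0 = v_149 = 0. Recurrence: v_k = 1 + (v_{k-1} + v_{k+1})/2 for 1 ≤ k ≤ 148. The particular solution to v_k − (v_{k-1} + v_{k+1})/2 = 1 is v_k = −k^2. Adding homogeneous solution A + B k and matching boundaries gives v_k = k (149 − k). Substituting k = 143: v_143 = 143 · 6 = 858.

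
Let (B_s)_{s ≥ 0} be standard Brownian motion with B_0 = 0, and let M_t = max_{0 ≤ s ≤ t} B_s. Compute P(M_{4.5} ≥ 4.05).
P(M_{4.5} ≥ 4.05) = 2·P(B_{4.5} ≥ 4.05) = 2(1 − Φ(4.05/√4.5)) ≈ 0.0562

By the reflection principle for Brownian motion, P(M_t ≥ a) = 2 · P(B_t ≥ a) for a ≥ 0. Since B_t ~ N(0, t), P(B_t ≥ 4.05) = 1 − Φ(4.05/√t) = 1 − Φ(4.05/√4.5) = 1 − Φ(1.9092). So
  P(M_{4.5} ≥ 4.05) = 2(1 − Φ(1.9092)) ≈ 0.0562.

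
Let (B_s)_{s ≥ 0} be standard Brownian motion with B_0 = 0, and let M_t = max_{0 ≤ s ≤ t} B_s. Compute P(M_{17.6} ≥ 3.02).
P(M_{17.6} ≥ 3.02) = 2·P(B_{17.6} ≥ 3.02) = 2(1 − Φ(3.02/√17.6)) ≈ 0.4716

By the reflection principle for Brownian motion, P(M_t ≥ a) = 2 · P(B_t ≥ a) for a ≥ 0. Since B_t ~ N(0, t), P(B_t ≥ 3.02) = 1 − Φ(3.02/√t) = 1 − Φ(3.02/√17.6) = 1 − Φ(0.7199). So
  P(M_{17.6} ≥ 3.02) = 2(1 − Φ(0.7199)) ≈ 0.4716.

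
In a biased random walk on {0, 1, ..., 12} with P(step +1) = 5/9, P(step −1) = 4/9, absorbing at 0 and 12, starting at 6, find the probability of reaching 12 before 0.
P(hit 12 before 0) = (1 − (4/5)^6) / (1 − (4/5)^12) = 15625/19721

Let u_k denote P(reach 12 before 0 | start at k). Boundary: u_0 = 0, u_12 = 1. Recurrence: u_k = 5/9·u_{k+1} + 4/9·u_{k-1} for 1 ≤ k ≤ 11. Try u_k = A + B·r^k with r = q/p = (4/9)/(5/9) = 4/5. Substitution satisfies the recurrence; boundary conditions give:
  u_k = (1 − r^k) / (1 − r^N) = (1 − (4/5)^6) / (1 − (4/5)^12) = 15625/19721.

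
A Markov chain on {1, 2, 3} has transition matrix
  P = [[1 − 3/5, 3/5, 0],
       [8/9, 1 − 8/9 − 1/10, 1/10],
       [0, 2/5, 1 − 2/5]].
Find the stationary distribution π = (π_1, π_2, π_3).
π = (32/59, 108/295, 27/295)

This is a birth-death chain on three states, which satisfies detailed balance: π_1 · P_{12} = π_2 · P_{21} and π_2 · P_{23} = π_3 · P_{32}.
From π_1 · 3/5 = π_2 · 8/9: π_2/π_1 = (3/5)/(8/9) = 27/40.
From π_2 · 1/10 = π_3 · 2/5: π_3/π_2 = (1/10)/(2/5) = 1/4.
Take π_1 proportional to 1; then unnormalized π = (1, 27/40, 27/160). Normalize by dividing by the sum 59/32:
  π = (32/59, 108/295, 27/295).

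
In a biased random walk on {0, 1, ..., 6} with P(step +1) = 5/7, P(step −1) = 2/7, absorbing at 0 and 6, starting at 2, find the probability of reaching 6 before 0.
P(hit 6 before 0) = (1 − (2/5)^2) / (1 − (2/5)^6) = 625/741

Let u_k denote P(reach 6 before 0 | start at k). Boundary: u_0 = 0, u_6 = 1. Recurrence: u_k = 5/7·u_{k+1} + 2/7·u_{k-1} for 1 ≤ k ≤ 5. Try u_k = A + B·r^k with r = q/p = (2/7)/(5/7) = 2/5. Substitution satisfies the recurrence; boundary conditions give:
  u_k = (1 − r^k) / (1 − r^N) = (1 − (2/5)^2) / (1 − (2/5)^6) = 625/741.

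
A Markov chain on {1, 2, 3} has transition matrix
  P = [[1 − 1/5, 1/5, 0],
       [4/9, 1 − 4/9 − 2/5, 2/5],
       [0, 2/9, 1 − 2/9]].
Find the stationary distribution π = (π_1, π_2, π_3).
π = (50/113, 45/226, 81/226)

This is a birth-death chain on three states, which satisfies detailed balance: π_1 · P_{12} = π_2 · P_{21} and π_2 · P_{23} = π_3 · P_{32}.
From π_1 · 1/5 = π_2 · 4/9: π_2/π_1 = (1/5)/(4/9) = 9/20.
From π_2 · 2/5 = π_3 · 2/9: π_3/π_2 = (2/5)/(2/9) = 9/5.
Take π_1 proportional to 1; then unnormalized π = (1, 9/20, 81/100). Normalize by dividing by the sum 113/50:
  π = (50/113, 45/226, 81/226).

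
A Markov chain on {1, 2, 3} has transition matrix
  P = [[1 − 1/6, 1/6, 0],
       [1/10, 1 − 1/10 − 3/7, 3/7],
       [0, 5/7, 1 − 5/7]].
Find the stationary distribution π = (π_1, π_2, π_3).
π = (3/11, 5/11, 3/11)

This is a birth-death chain on three states, which satisfies detailed balance: π_1 · P_{12} = π_2 · P_{21} and π_2 · P_{23} = π_3 · P_{32}.
From π_1 · 1/6 = π_2 · 1/10: π_2/π_1 = (1/6)/(1/10) = 5/3.
From π_2 · 3/7 = π_3 · 5/7: π_3/π_2 = (3/7)/(5/7) = 3/5.
Take π_1 proportional to 1; then unnormalized π = (1, 5/3, 1). Normalize by dividing by the sum 11/3:
  π = (3/11, 5/11, 3/11).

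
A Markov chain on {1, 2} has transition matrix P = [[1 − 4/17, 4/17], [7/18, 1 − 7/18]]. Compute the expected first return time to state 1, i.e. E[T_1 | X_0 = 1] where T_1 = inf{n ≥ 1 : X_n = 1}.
E[T_1 | X_0 = 1] = 1/π_1 = 191/119

For an irreducible recurrent Markov chain with stationary distribution π, E[T_i | X_0 = i] = 1/π_i (Kac's formula). Here π_1 = (7/18)/(4/17 + 7/18) = (7/18)/(191/306) = 119/191, so E[T_1 | X_0 = 1] = 1/π_1 = (4/17 + 7/18)/(7/18) = (191/306)/(7/18) = 191/119.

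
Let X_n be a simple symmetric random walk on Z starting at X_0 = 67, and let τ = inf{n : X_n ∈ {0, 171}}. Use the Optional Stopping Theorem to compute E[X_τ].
E[X_τ] = 67

X_n is a martingale and τ is a bounded-mean stopping time (indeed τ is finite a.s. with bounded expectation since the walk is in a bounded region). By the OST, E[X_τ] = E[X_0] = 67. Equivalently: E[X_τ] = 171 · P(hit 171 first) + 0 · P(hit 0 first) = 171 · (67/171) = 67.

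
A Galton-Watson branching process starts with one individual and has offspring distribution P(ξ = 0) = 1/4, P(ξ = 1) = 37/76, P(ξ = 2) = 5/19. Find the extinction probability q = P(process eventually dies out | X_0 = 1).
q = 19/20

The pgf is f(s) = 1/4 + 37/76·s + 5/19·s². The extinction probability q is the smallest fixed point of f in [0, 1]. Setting s = f(s):
  5/19·s² + (37/76 − 1)·s + 1/4 = 0
  5/19·s² − (1/4 + 5/19)·s + 1/4 = 0
which factors as (s − 1)·(5/19·s − 1/4) = 0, giving roots s = 1 and s = (1/4)/(5/19) = 19/20.
Mean offspring μ = 37/76 + 2·5/19 = 77/76 > 1 (supercritical), so q < 1. The extinction probability is the smaller root: q = (1/4)/(5/19) = 19/20.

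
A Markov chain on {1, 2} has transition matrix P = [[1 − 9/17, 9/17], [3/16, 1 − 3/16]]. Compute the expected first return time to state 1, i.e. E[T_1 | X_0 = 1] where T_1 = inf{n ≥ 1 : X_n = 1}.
E[T_1 | X_0 = 1] = 1/π_1 = 65/17

For an irreducible recurrent Markov chain with stationary distribution π, E[T_i | X_0 = i] = 1/π_i (Kac's formula). Here π_1 = (3/16)/(9/17 + 3/16) = (3/16)/(195/272) = 17/65, so E[T_1 | X_0 = 1] = 1/π_1 = (9/17 + 3/16)/(3/16) = (195/272)/(3/16) = 65/17.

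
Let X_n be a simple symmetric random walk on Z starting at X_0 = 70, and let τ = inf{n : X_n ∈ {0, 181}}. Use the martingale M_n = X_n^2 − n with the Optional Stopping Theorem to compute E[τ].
E[τ] = 7770

M_n = X_n^2 − n is a martingale (since E[X_{n+1}^2 | F_n] = X_n^2 + 1). By OST (τ has finite mean in a bounded region), E[M_τ] = E[M_0] = X_0^2 − 0 = 70^2 = 4900. Also E[M_τ] = E[X_τ^2] − E[τ]. The walk exits at 0 or 181, with P(hit 181 first) = 70/181, so E[X_τ^2] = 181^2 · 70/181 + 0 = 12670. Thus E[τ] = E[X_τ^2] − E[M_τ] = 12670 − 4900 = 7770 = 70(181 − 70) = 7770.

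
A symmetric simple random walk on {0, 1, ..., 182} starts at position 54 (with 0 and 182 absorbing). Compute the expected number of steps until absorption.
E[τ | X_0 = 54] = 6912

Let v_k = E[τ | X_0 = k]. Boundary: v_0 = v_182 = 0. Recurrence: v_k = 1 + (v_{k-1} + v_{k+1})/2 for 1 ≤ k ≤ 181. The particular solution to v_k − (v_{k-1} + v_{k+1})/2 = 1 is v_k = −k^2. Adding homogeneous solution A + B k and matching boundaries gives v_k = k (182 − k). Substituting k = 54: v_54 = 54 · 128 = 6912.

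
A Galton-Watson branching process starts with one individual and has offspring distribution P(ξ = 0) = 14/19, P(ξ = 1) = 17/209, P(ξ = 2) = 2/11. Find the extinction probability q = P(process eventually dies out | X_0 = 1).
q = 1

Mean offspring μ = 0·14/19 + 1·17/209 + 2·2/11 = 93/209 ≤ 1. For μ ≤ 1 with offspring not concentrated at 1, the Galton-Watson process goes extinct almost surely, so q = 1.
(Algebraic check: The pgf is f(s) = 14/19 + 17/209·s + 2/11·s². The extinction probability q is the smallest fixed point of f in [0, 1]. Setting s = f(s):
  2/11·s² + (17/209 − 1)·s + 14/19 = 0
  2/11·s² − (14/19 + 2/11)·s + 14/19 = 0
which factors as (s − 1)·(2/11·s − 14/19) = 0, giving roots s = 1 and s = (14/19)/(2/11) = 77/19. Since 77/19 ≥ 1, the smallest root in [0, 1] is s = 1.)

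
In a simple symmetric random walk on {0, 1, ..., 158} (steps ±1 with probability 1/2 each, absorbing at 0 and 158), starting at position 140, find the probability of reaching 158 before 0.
P(hit 158 before 0) = 140/158 = 70/79

Let u_k = P(hit 158 before 0 | start at k). Then u_0 = 0, u_158 = 1, and u_k = u_{k-1}/2 + u_{k+1}/2 for 1 ≤ k ≤ 157. This harmonic recurrence is solved by u_k = k/158, giving u_140 = 140/158 = 70/79.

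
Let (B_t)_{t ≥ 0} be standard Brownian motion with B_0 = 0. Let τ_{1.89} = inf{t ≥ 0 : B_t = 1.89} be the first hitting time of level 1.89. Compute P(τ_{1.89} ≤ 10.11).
P(τ_{1.89} ≤ 10.11) = 2(1 − Φ(1.89/√10.11)) = 2(1 − Φ(0.5944)) ≈ 0.5522

By the reflection principle for standard BM, P(τ_b ≤ t) = 2 · P(B_t ≥ b). Since B_t ~ N(0, t), P(B_t ≥ 1.89) = 1 − Φ(1.89/√t) = 1 − Φ(1.89/√10.11) = 1 − Φ(0.5944) ≈ 0.27612. Doubling: P(τ_{1.89} ≤ 10.11) ≈ 2 · 0.27612 = 0.55224 ≈ 0.5522.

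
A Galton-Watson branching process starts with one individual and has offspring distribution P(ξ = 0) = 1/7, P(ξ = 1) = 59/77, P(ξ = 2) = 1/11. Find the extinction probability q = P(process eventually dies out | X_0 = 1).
q = 1

Mean offspring μ = 0·1/7 + 1·59/77 + 2·1/11 = 73/77 ≤ 1. For μ ≤ 1 with offspring not concentrated at 1, the Galton-Watson process goes extinct almost surely, so q = 1.
(Algebraic check: The pgf is f(s) = 1/7 + 59/77·s + 1/11·s². The extinction probability q is the smallest fixed point of f in [0, 1]. Setting s = f(s):
  1/11·s² + (59/77 − 1)·s + 1/7 = 0
  1/11·s² − (1/7 + 1/11)·s + 1/7 = 0
which factors as (s − 1)·(1/11·s − 1/7) = 0, giving roots s = 1 and s = (1/7)/(1/11) = 11/7. Since 11/7 ≥ 1, the smallest root in [0, 1] is s = 1.)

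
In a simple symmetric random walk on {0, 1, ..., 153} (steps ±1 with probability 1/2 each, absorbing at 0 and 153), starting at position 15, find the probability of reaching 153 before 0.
P(hit 153 before 0) = 15/153 = 5/51

Let u_k = P(hit 153 before 0 | start at k). Then u_0 = 0, u_153 = 1, and u_k = u_{k-1}/2 + u_{k+1}/2 for 1 ≤ k ≤ 152. This harmonic recurrence is solved by u_k = k/153, giving u_15 = 15/153 = 5/51.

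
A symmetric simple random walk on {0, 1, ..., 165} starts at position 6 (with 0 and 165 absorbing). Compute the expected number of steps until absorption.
E[τ | X_0 = 6] = 954

Let v_k = E[τ | X_0 = k]. Boundary: v_0 = v_165 = 0. Recurrence: v_k = 1 + (v_{k-1} + v_{k+1})/2 for 1 ≤ k ≤ 164. The particular solution to v_k − (v_{k-1} + v_{k+1})/2 = 1 is v_k = −k^2. Adding homogeneous solution A + B k and matching boundaries gives v_k = k (165 − k). Substituting k = 6: v_6 = 6 · 159 = 954.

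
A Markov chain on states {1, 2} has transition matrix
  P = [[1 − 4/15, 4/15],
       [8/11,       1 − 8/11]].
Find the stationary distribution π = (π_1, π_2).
π_1 = 30/41, π_2 = 11/41

Solve πP = π with π_1 + π_2 = 1. From πP = π: π_1 · (1 − 4/15) + π_2 · 8/11 = π_1 ⇒ π_2 · 8/11 = π_1 · 4/15 ⇒ π_2/π_1 = (4/15)/(8/11) = 11/30. Together with π_1 + π_2 = 1:
  π_1 = (8/11)/(4/15 + 8/11) = (8/11)/(164/165) = 30/41,
  π_2 = (4/15)/(4/15 + 8/11) = (4/15)/(164/165) = 11/41.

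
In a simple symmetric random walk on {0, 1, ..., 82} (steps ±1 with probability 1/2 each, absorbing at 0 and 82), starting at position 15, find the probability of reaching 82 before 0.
P(hit 82 before 0) = 15/82

Let u_k = P(hit 82 before 0 | start at k). Then u_0 = 0, u_82 = 1, and u_k = u_{k-1}/2 + u_{k+1}/2 for 1 ≤ k ≤ 81. This harmonic recurrence is solved by u_k = k/82, giving u_15 = 15/82.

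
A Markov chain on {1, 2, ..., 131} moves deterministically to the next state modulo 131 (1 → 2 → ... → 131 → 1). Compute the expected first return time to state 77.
E[T_77 | X_0 = 77] = 131

The chain cycles deterministically, so starting at state 77 it returns in exactly 131 steps. Equivalently, the stationary distribution is uniform π_j = 1/131 for every state j, so by Kac's formula E[T_77] = 1/π_77 = 131.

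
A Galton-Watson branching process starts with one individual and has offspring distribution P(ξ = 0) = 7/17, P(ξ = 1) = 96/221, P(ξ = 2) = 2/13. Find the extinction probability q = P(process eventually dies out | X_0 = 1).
q = 1

Mean offspring μ = 0·7/17 + 1·96/221 + 2·2/13 = 164/221 ≤ 1. For μ ≤ 1 with offspring not concentrated at 1, the Galton-Watson process goes extinct almost surely, so q = 1.
(Algebraic check: The pgf is f(s) = 7/17 + 96/221·s + 2/13·s². The extinction probability q is the smallest fixed point of f in [0, 1]. Setting s = f(s):
  2/13·s² + (96/221 − 1)·s + 7/17 = 0
  2/13·s² − (7/17 + 2/13)·s + 7/17 = 0
which factors as (s − 1)·(2/13·s − 7/17) = 0, giving roots s = 1 and s = (7/17)/(2/13) = 91/34. Since 91/34 ≥ 1, the smallest root in [0, 1] is s = 1.)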